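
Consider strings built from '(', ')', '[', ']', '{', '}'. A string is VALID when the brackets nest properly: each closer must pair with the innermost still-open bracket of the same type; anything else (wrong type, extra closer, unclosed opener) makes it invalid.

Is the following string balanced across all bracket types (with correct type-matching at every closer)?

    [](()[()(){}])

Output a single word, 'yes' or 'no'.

pos 0: push '['; stack = [
pos 1: ']' matches '['; pop; stack = (empty)
pos 2: push '('; stack = (
pos 3: push '('; stack = ((
pos 4: ')' matches '('; pop; stack = (
pos 5: push '['; stack = ([
pos 6: push '('; stack = ([(
pos 7: ')' matches '('; pop; stack = ([
pos 8: push '('; stack = ([(
pos 9: ')' matches '('; pop; stack = ([
pos 10: push '{'; stack = ([{
pos 11: '}' matches '{'; pop; stack = ([
pos 12: ']' matches '['; pop; stack = (
pos 13: ')' matches '('; pop; stack = (empty)
end: stack empty → VALID
Verdict: properly nested → yes

Answer: yes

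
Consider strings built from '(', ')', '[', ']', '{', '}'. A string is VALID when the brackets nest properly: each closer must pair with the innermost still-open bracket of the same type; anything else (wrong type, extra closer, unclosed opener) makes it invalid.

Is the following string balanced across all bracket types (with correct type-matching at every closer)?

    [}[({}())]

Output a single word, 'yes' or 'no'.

Answer: no

Derivation:
pos 0: push '['; stack = [
pos 1: saw closer '}' but top of stack is '[' (expected ']') → INVALID
Verdict: type mismatch at position 1: '}' closes '[' → no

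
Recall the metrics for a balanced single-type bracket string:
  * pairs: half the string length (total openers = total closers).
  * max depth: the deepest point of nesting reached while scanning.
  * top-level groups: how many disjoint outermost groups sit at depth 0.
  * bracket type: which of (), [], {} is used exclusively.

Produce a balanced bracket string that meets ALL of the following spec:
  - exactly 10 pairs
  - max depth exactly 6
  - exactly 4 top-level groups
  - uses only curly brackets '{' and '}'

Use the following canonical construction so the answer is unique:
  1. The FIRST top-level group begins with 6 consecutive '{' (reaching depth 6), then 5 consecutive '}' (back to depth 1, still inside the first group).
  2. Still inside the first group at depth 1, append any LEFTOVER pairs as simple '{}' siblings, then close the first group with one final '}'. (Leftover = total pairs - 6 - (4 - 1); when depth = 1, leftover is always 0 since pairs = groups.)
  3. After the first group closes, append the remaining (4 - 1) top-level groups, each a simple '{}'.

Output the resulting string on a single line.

Spec: pairs=10 depth=6 groups=4
Leftover pairs = 10 - 6 - (4-1) = 1
First group: deep chain of depth 6 + 1 sibling pairs
Remaining 3 groups: simple '{}' each

Answer: {{{{{{}}}}}{}}{}{}{}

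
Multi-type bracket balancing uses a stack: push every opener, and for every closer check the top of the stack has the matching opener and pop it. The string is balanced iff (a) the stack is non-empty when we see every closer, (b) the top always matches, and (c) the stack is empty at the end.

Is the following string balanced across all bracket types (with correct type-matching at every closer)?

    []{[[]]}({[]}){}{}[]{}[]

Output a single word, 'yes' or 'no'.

pos 0: push '['; stack = [
pos 1: ']' matches '['; pop; stack = (empty)
pos 2: push '{'; stack = {
pos 3: push '['; stack = {[
pos 4: push '['; stack = {[[
pos 5: ']' matches '['; pop; stack = {[
pos 6: ']' matches '['; pop; stack = {
pos 7: '}' matches '{'; pop; stack = (empty)
pos 8: push '('; stack = (
pos 9: push '{'; stack = ({
pos 10: push '['; stack = ({[
pos 11: ']' matches '['; pop; stack = ({
pos 12: '}' matches '{'; pop; stack = (
pos 13: ')' matches '('; pop; stack = (empty)
pos 14: push '{'; stack = {
pos 15: '}' matches '{'; pop; stack = (empty)
pos 16: push '{'; stack = {
pos 17: '}' matches '{'; pop; stack = (empty)
pos 18: push '['; stack = [
pos 19: ']' matches '['; pop; stack = (empty)
pos 20: push '{'; stack = {
pos 21: '}' matches '{'; pop; stack = (empty)
pos 22: push '['; stack = [
pos 23: ']' matches '['; pop; stack = (empty)
end: stack empty → VALID
Verdict: properly nested → yes

Answer: yes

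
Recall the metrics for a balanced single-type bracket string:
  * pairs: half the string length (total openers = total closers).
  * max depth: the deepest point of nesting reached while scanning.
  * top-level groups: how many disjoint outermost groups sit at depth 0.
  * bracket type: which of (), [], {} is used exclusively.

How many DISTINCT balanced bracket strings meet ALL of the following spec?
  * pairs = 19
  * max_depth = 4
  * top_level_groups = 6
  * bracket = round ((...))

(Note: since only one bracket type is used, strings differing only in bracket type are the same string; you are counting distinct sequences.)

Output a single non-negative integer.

Answer: 19953048

Derivation:
Spec: pairs=19 depth=4 groups=6
Count(depth <= 4) = 24249240
Count(depth <= 3) = 4296192
Count(depth == 4) = 24249240 - 4296192 = 19953048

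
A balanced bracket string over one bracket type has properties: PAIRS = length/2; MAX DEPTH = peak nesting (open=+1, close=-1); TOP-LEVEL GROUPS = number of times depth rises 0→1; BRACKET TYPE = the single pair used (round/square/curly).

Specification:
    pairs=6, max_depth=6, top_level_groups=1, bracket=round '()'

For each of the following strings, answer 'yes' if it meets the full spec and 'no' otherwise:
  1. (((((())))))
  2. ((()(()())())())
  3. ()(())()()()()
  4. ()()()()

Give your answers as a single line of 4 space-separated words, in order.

Answer: yes no no no

Derivation:
String 1 '(((((())))))': depth seq [1 2 3 4 5 6 5 4 3 2 1 0]
  -> pairs=6 depth=6 groups=1 -> yes
String 2 '((()(()())())())': depth seq [1 2 3 2 3 4 3 4 3 2 3 2 1 2 1 0]
  -> pairs=8 depth=4 groups=1 -> no
String 3 '()(())()()()()': depth seq [1 0 1 2 1 0 1 0 1 0 1 0 1 0]
  -> pairs=7 depth=2 groups=6 -> no
String 4 '()()()()': depth seq [1 0 1 0 1 0 1 0]
  -> pairs=4 depth=1 groups=4 -> no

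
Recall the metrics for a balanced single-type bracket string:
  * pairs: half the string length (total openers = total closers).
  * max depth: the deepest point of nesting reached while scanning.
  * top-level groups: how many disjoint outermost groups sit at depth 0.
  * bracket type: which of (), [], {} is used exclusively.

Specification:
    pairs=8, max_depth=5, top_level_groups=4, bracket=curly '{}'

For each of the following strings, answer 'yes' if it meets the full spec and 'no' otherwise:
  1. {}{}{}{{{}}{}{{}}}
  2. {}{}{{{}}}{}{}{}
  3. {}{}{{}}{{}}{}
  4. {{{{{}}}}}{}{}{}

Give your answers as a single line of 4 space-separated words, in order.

Answer: no no no yes

Derivation:
String 1 '{}{}{}{{{}}{}{{}}}': depth seq [1 0 1 0 1 0 1 2 3 2 1 2 1 2 3 2 1 0]
  -> pairs=9 depth=3 groups=4 -> no
String 2 '{}{}{{{}}}{}{}{}': depth seq [1 0 1 0 1 2 3 2 1 0 1 0 1 0 1 0]
  -> pairs=8 depth=3 groups=6 -> no
String 3 '{}{}{{}}{{}}{}': depth seq [1 0 1 0 1 2 1 0 1 2 1 0 1 0]
  -> pairs=7 depth=2 groups=5 -> no
String 4 '{{{{{}}}}}{}{}{}': depth seq [1 2 3 4 5 4 3 2 1 0 1 0 1 0 1 0]
  -> pairs=8 depth=5 groups=4 -> yes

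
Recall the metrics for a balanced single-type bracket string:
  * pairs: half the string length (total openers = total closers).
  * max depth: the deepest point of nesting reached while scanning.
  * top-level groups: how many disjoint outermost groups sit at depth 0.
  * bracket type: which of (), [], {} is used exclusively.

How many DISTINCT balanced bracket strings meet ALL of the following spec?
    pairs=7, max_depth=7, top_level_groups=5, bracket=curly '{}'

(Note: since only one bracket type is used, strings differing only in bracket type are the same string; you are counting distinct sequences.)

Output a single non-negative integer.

Answer: 0

Derivation:
Spec: pairs=7 depth=7 groups=5
Count(depth <= 7) = 20
Count(depth <= 6) = 20
Count(depth == 7) = 20 - 20 = 0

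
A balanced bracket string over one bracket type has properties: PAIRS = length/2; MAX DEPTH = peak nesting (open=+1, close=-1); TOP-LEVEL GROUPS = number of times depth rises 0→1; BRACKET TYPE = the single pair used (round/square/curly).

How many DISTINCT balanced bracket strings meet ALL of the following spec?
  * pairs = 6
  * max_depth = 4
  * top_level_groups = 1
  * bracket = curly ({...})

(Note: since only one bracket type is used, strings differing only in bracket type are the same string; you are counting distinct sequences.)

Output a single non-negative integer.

Answer: 18

Derivation:
Spec: pairs=6 depth=4 groups=1
Count(depth <= 4) = 34
Count(depth <= 3) = 16
Count(depth == 4) = 34 - 16 = 18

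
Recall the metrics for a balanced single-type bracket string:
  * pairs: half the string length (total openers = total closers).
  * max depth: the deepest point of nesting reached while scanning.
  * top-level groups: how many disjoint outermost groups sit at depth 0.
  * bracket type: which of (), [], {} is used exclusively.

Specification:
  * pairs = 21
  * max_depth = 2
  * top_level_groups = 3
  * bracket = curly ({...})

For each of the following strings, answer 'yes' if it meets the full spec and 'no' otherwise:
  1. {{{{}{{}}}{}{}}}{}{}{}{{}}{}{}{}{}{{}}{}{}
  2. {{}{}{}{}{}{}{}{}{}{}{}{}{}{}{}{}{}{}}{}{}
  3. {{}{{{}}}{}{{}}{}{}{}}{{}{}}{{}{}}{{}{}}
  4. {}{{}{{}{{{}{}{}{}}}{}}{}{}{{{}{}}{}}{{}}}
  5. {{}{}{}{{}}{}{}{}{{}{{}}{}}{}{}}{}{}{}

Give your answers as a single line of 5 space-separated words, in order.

Answer: no yes no no no

Derivation:
String 1 '{{{{}{{}}}{}{}}}{}{}{}{{}}{}{}{}{}{{}}{}{}': depth seq [1 2 3 4 3 4 5 4 3 2 3 2 3 2 1 0 1 0 1 0 1 0 1 2 1 0 1 0 1 0 1 0 1 0 1 2 1 0 1 0 1 0]
  -> pairs=21 depth=5 groups=12 -> no
String 2 '{{}{}{}{}{}{}{}{}{}{}{}{}{}{}{}{}{}{}}{}{}': depth seq [1 2 1 2 1 2 1 2 1 2 1 2 1 2 1 2 1 2 1 2 1 2 1 2 1 2 1 2 1 2 1 2 1 2 1 2 1 0 1 0 1 0]
  -> pairs=21 depth=2 groups=3 -> yes
String 3 '{{}{{{}}}{}{{}}{}{}{}}{{}{}}{{}{}}{{}{}}': depth seq [1 2 1 2 3 4 3 2 1 2 1 2 3 2 1 2 1 2 1 2 1 0 1 2 1 2 1 0 1 2 1 2 1 0 1 2 1 2 1 0]
  -> pairs=20 depth=4 groups=4 -> no
String 4 '{}{{}{{}{{{}{}{}{}}}{}}{}{}{{{}{}}{}}{{}}}': depth seq [1 0 1 2 1 2 3 2 3 4 5 4 5 4 5 4 5 4 3 2 3 2 1 2 1 2 1 2 3 4 3 4 3 2 3 2 1 2 3 2 1 0]
  -> pairs=21 depth=5 groups=2 -> no
String 5 '{{}{}{}{{}}{}{}{}{{}{{}}{}}{}{}}{}{}{}': depth seq [1 2 1 2 1 2 1 2 3 2 1 2 1 2 1 2 1 2 3 2 3 4 3 2 3 2 1 2 1 2 1 0 1 0 1 0 1 0]
  -> pairs=19 depth=4 groups=4 -> no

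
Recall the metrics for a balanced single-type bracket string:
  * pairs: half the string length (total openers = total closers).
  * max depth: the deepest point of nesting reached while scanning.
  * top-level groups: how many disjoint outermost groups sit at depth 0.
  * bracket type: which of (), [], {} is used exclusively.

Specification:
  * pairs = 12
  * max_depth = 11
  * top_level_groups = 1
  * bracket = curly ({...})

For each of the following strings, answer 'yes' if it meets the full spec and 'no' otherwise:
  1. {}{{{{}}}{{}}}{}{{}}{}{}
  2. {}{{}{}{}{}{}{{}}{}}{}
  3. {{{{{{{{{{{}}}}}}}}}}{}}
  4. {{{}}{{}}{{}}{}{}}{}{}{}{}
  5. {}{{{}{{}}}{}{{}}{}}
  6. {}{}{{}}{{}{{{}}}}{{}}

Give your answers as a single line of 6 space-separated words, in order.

Answer: no no yes no no no

Derivation:
String 1 '{}{{{{}}}{{}}}{}{{}}{}{}': depth seq [1 0 1 2 3 4 3 2 1 2 3 2 1 0 1 0 1 2 1 0 1 0 1 0]
  -> pairs=12 depth=4 groups=6 -> no
String 2 '{}{{}{}{}{}{}{{}}{}}{}': depth seq [1 0 1 2 1 2 1 2 1 2 1 2 1 2 3 2 1 2 1 0 1 0]
  -> pairs=11 depth=3 groups=3 -> no
String 3 '{{{{{{{{{{{}}}}}}}}}}{}}': depth seq [1 2 3 4 5 6 7 8 9 10 11 10 9 8 7 6 5 4 3 2 1 2 1 0]
  -> pairs=12 depth=11 groups=1 -> yes
String 4 '{{{}}{{}}{{}}{}{}}{}{}{}{}': depth seq [1 2 3 2 1 2 3 2 1 2 3 2 1 2 1 2 1 0 1 0 1 0 1 0 1 0]
  -> pairs=13 depth=3 groups=5 -> no
String 5 '{}{{{}{{}}}{}{{}}{}}': depth seq [1 0 1 2 3 2 3 4 3 2 1 2 1 2 3 2 1 2 1 0]
  -> pairs=10 depth=4 groups=2 -> no
String 6 '{}{}{{}}{{}{{{}}}}{{}}': depth seq [1 0 1 0 1 2 1 0 1 2 1 2 3 4 3 2 1 0 1 2 1 0]
  -> pairs=11 depth=4 groups=5 -> no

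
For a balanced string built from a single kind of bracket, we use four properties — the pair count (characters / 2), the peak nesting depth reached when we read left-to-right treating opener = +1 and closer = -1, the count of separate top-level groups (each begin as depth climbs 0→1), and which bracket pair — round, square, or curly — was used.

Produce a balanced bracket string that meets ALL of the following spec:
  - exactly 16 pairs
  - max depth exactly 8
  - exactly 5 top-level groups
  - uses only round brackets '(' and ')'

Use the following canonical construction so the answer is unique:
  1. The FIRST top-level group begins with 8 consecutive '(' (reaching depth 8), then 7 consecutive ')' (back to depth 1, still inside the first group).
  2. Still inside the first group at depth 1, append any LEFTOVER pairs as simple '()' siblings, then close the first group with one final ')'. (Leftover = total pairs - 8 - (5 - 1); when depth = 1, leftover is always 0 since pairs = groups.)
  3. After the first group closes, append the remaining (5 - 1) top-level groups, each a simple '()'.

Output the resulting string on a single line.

Spec: pairs=16 depth=8 groups=5
Leftover pairs = 16 - 8 - (5-1) = 4
First group: deep chain of depth 8 + 4 sibling pairs
Remaining 4 groups: simple '()' each

Answer: (((((((()))))))()()()())()()()()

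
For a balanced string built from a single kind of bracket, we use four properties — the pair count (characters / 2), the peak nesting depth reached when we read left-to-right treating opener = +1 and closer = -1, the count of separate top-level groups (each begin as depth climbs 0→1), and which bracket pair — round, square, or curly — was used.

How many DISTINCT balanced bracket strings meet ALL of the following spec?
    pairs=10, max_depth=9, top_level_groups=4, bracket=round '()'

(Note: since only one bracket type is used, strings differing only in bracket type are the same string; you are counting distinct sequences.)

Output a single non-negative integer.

Answer: 0

Derivation:
Spec: pairs=10 depth=9 groups=4
Count(depth <= 9) = 2002
Count(depth <= 8) = 2002
Count(depth == 9) = 2002 - 2002 = 0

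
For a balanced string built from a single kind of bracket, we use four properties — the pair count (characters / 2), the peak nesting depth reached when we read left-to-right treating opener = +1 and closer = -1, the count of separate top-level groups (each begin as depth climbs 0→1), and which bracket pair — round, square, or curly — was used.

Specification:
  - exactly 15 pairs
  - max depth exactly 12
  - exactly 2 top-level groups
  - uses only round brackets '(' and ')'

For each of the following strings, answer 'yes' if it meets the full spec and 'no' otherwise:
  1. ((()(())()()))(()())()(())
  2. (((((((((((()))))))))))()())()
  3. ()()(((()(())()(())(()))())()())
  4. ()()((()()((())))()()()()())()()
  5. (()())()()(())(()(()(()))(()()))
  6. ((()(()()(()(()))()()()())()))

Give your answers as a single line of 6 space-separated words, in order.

String 1 '((()(())()()))(()())()(())': depth seq [1 2 3 2 3 4 3 2 3 2 3 2 1 0 1 2 1 2 1 0 1 0 1 2 1 0]
  -> pairs=13 depth=4 groups=4 -> no
String 2 '(((((((((((()))))))))))()())()': depth seq [1 2 3 4 5 6 7 8 9 10 11 12 11 10 9 8 7 6 5 4 3 2 1 2 1 2 1 0 1 0]
  -> pairs=15 depth=12 groups=2 -> yes
String 3 '()()(((()(())()(())(()))())()())': depth seq [1 0 1 0 1 2 3 4 3 4 5 4 3 4 3 4 5 4 3 4 5 4 3 2 3 2 1 2 1 2 1 0]
  -> pairs=16 depth=5 groups=3 -> no
String 4 '()()((()()((())))()()()()())()()': depth seq [1 0 1 0 1 2 3 2 3 2 3 4 5 4 3 2 1 2 1 2 1 2 1 2 1 2 1 0 1 0 1 0]
  -> pairs=16 depth=5 groups=5 -> no
String 5 '(()())()()(())(()(()(()))(()()))': depth seq [1 2 1 2 1 0 1 0 1 0 1 2 1 0 1 2 1 2 3 2 3 4 3 2 1 2 3 2 3 2 1 0]
  -> pairs=16 depth=4 groups=5 -> no
String 6 '((()(()()(()(()))()()()())()))': depth seq [1 2 3 2 3 4 3 4 3 4 5 4 5 6 5 4 3 4 3 4 3 4 3 4 3 2 3 2 1 0]
  -> pairs=15 depth=6 groups=1 -> no

Answer: no yes no no no no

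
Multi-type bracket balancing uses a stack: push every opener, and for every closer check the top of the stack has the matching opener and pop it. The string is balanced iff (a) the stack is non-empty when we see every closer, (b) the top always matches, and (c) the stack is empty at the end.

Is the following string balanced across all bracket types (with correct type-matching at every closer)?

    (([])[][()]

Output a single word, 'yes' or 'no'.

Answer: no

Derivation:
pos 0: push '('; stack = (
pos 1: push '('; stack = ((
pos 2: push '['; stack = (([
pos 3: ']' matches '['; pop; stack = ((
pos 4: ')' matches '('; pop; stack = (
pos 5: push '['; stack = ([
pos 6: ']' matches '['; pop; stack = (
pos 7: push '['; stack = ([
pos 8: push '('; stack = ([(
pos 9: ')' matches '('; pop; stack = ([
pos 10: ']' matches '['; pop; stack = (
end: stack still non-empty (() → INVALID
Verdict: unclosed openers at end: ( → no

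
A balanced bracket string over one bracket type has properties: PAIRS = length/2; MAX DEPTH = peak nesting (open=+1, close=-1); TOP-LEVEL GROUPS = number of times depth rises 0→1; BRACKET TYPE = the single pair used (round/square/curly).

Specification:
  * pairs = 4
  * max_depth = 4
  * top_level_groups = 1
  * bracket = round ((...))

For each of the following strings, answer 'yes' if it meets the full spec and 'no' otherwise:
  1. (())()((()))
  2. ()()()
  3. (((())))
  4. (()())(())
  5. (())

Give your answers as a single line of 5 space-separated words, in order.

String 1 '(())()((()))': depth seq [1 2 1 0 1 0 1 2 3 2 1 0]
  -> pairs=6 depth=3 groups=3 -> no
String 2 '()()()': depth seq [1 0 1 0 1 0]
  -> pairs=3 depth=1 groups=3 -> no
String 3 '(((())))': depth seq [1 2 3 4 3 2 1 0]
  -> pairs=4 depth=4 groups=1 -> yes
String 4 '(()())(())': depth seq [1 2 1 2 1 0 1 2 1 0]
  -> pairs=5 depth=2 groups=2 -> no
String 5 '(())': depth seq [1 2 1 0]
  -> pairs=2 depth=2 groups=1 -> no

Answer: no no yes no no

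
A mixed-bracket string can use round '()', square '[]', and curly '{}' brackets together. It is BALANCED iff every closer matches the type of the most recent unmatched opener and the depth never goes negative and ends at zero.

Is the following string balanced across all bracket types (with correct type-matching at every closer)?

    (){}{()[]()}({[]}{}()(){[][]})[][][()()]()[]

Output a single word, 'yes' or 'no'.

pos 0: push '('; stack = (
pos 1: ')' matches '('; pop; stack = (empty)
pos 2: push '{'; stack = {
pos 3: '}' matches '{'; pop; stack = (empty)
pos 4: push '{'; stack = {
pos 5: push '('; stack = {(
pos 6: ')' matches '('; pop; stack = {
pos 7: push '['; stack = {[
pos 8: ']' matches '['; pop; stack = {
pos 9: push '('; stack = {(
pos 10: ')' matches '('; pop; stack = {
pos 11: '}' matches '{'; pop; stack = (empty)
pos 12: push '('; stack = (
pos 13: push '{'; stack = ({
pos 14: push '['; stack = ({[
pos 15: ']' matches '['; pop; stack = ({
pos 16: '}' matches '{'; pop; stack = (
pos 17: push '{'; stack = ({
pos 18: '}' matches '{'; pop; stack = (
pos 19: push '('; stack = ((
pos 20: ')' matches '('; pop; stack = (
pos 21: push '('; stack = ((
pos 22: ')' matches '('; pop; stack = (
pos 23: push '{'; stack = ({
pos 24: push '['; stack = ({[
pos 25: ']' matches '['; pop; stack = ({
pos 26: push '['; stack = ({[
pos 27: ']' matches '['; pop; stack = ({
pos 28: '}' matches '{'; pop; stack = (
pos 29: ')' matches '('; pop; stack = (empty)
pos 30: push '['; stack = [
pos 31: ']' matches '['; pop; stack = (empty)
pos 32: push '['; stack = [
pos 33: ']' matches '['; pop; stack = (empty)
pos 34: push '['; stack = [
pos 35: push '('; stack = [(
pos 36: ')' matches '('; pop; stack = [
pos 37: push '('; stack = [(
pos 38: ')' matches '('; pop; stack = [
pos 39: ']' matches '['; pop; stack = (empty)
pos 40: push '('; stack = (
pos 41: ')' matches '('; pop; stack = (empty)
pos 42: push '['; stack = [
pos 43: ']' matches '['; pop; stack = (empty)
end: stack empty → VALID
Verdict: properly nested → yes

Answer: yes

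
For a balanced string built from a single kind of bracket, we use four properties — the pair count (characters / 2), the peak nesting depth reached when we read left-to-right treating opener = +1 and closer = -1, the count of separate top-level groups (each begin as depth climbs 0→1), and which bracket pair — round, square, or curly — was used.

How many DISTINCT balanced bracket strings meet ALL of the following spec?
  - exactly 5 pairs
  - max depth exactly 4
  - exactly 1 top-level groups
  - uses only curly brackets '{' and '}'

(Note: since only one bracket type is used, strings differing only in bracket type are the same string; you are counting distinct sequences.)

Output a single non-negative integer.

Answer: 5

Derivation:
Spec: pairs=5 depth=4 groups=1
Count(depth <= 4) = 13
Count(depth <= 3) = 8
Count(depth == 4) = 13 - 8 = 5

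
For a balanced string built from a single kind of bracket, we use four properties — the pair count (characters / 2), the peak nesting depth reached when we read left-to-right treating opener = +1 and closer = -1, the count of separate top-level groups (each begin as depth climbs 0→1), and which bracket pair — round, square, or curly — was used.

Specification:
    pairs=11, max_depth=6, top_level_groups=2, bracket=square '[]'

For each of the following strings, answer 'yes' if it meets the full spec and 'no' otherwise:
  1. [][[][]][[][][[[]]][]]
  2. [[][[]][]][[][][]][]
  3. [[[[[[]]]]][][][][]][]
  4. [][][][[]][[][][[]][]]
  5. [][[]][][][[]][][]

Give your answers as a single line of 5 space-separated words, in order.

String 1 '[][[][]][[][][[[]]][]]': depth seq [1 0 1 2 1 2 1 0 1 2 1 2 1 2 3 4 3 2 1 2 1 0]
  -> pairs=11 depth=4 groups=3 -> no
String 2 '[[][[]][]][[][][]][]': depth seq [1 2 1 2 3 2 1 2 1 0 1 2 1 2 1 2 1 0 1 0]
  -> pairs=10 depth=3 groups=3 -> no
String 3 '[[[[[[]]]]][][][][]][]': depth seq [1 2 3 4 5 6 5 4 3 2 1 2 1 2 1 2 1 2 1 0 1 0]
  -> pairs=11 depth=6 groups=2 -> yes
String 4 '[][][][[]][[][][[]][]]': depth seq [1 0 1 0 1 0 1 2 1 0 1 2 1 2 1 2 3 2 1 2 1 0]
  -> pairs=11 depth=3 groups=5 -> no
String 5 '[][[]][][][[]][][]': depth seq [1 0 1 2 1 0 1 0 1 0 1 2 1 0 1 0 1 0]
  -> pairs=9 depth=2 groups=7 -> no

Answer: no no yes no no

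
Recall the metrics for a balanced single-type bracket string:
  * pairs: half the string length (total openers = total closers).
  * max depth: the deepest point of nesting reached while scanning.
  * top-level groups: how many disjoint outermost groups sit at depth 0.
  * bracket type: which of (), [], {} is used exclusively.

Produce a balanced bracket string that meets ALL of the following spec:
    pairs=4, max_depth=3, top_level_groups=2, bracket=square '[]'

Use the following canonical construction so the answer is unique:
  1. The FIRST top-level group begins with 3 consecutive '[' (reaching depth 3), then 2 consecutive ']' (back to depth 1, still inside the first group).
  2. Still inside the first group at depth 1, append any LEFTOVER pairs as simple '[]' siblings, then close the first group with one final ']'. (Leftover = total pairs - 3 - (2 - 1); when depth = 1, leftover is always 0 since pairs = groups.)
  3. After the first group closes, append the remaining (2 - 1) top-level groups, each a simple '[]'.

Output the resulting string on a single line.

Answer: [[[]]][]

Derivation:
Spec: pairs=4 depth=3 groups=2
Leftover pairs = 4 - 3 - (2-1) = 0
First group: deep chain of depth 3 + 0 sibling pairs
Remaining 1 groups: simple '[]' each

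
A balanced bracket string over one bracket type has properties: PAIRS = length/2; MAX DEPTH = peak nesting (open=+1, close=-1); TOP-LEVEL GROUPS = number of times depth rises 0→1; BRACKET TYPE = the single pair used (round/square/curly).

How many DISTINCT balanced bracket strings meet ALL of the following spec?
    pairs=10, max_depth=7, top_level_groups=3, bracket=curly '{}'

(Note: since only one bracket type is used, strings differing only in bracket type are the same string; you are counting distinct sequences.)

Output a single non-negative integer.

Answer: 39

Derivation:
Spec: pairs=10 depth=7 groups=3
Count(depth <= 7) = 3429
Count(depth <= 6) = 3390
Count(depth == 7) = 3429 - 3390 = 39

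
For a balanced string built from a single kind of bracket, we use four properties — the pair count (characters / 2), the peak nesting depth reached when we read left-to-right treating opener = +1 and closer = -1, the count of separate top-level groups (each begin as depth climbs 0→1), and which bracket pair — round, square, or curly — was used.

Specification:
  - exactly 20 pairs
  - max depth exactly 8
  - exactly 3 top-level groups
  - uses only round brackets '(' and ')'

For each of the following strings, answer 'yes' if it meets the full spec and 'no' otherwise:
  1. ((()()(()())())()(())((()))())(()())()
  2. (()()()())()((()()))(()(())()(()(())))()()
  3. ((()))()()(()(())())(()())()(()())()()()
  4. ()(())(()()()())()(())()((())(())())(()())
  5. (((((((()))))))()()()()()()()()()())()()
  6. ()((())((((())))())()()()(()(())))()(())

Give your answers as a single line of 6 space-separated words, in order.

Answer: no no no no yes no

Derivation:
String 1 '((()()(()())())()(())((()))())(()())()': depth seq [1 2 3 2 3 2 3 4 3 4 3 2 3 2 1 2 1 2 3 2 1 2 3 4 3 2 1 2 1 0 1 2 1 2 1 0 1 0]
  -> pairs=19 depth=4 groups=3 -> no
String 2 '(()()()())()((()()))(()(())()(()(())))()()': depth seq [1 2 1 2 1 2 1 2 1 0 1 0 1 2 3 2 3 2 1 0 1 2 1 2 3 2 1 2 1 2 3 2 3 4 3 2 1 0 1 0 1 0]
  -> pairs=21 depth=4 groups=6 -> no
String 3 '((()))()()(()(())())(()())()(()())()()()': depth seq [1 2 3 2 1 0 1 0 1 0 1 2 1 2 3 2 1 2 1 0 1 2 1 2 1 0 1 0 1 2 1 2 1 0 1 0 1 0 1 0]
  -> pairs=20 depth=3 groups=10 -> no
String 4 '()(())(()()()())()(())()((())(())())(()())': depth seq [1 0 1 2 1 0 1 2 1 2 1 2 1 2 1 0 1 0 1 2 1 0 1 0 1 2 3 2 1 2 3 2 1 2 1 0 1 2 1 2 1 0]
  -> pairs=21 depth=3 groups=8 -> no
String 5 '(((((((()))))))()()()()()()()()()())()()': depth seq [1 2 3 4 5 6 7 8 7 6 5 4 3 2 1 2 1 2 1 2 1 2 1 2 1 2 1 2 1 2 1 2 1 2 1 0 1 0 1 0]
  -> pairs=20 depth=8 groups=3 -> yes
String 6 '()((())((((())))())()()()(()(())))()(())': depth seq [1 0 1 2 3 2 1 2 3 4 5 6 5 4 3 2 3 2 1 2 1 2 1 2 1 2 3 2 3 4 3 2 1 0 1 0 1 2 1 0]
  -> pairs=20 depth=6 groups=4 -> no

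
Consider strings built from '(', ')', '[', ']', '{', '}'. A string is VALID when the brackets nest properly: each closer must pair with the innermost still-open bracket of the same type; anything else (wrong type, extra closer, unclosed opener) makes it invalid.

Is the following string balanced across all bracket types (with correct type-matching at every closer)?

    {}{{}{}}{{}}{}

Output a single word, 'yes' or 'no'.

pos 0: push '{'; stack = {
pos 1: '}' matches '{'; pop; stack = (empty)
pos 2: push '{'; stack = {
pos 3: push '{'; stack = {{
pos 4: '}' matches '{'; pop; stack = {
pos 5: push '{'; stack = {{
pos 6: '}' matches '{'; pop; stack = {
pos 7: '}' matches '{'; pop; stack = (empty)
pos 8: push '{'; stack = {
pos 9: push '{'; stack = {{
pos 10: '}' matches '{'; pop; stack = {
pos 11: '}' matches '{'; pop; stack = (empty)
pos 12: push '{'; stack = {
pos 13: '}' matches '{'; pop; stack = (empty)
end: stack empty → VALID
Verdict: properly nested → yes

Answer: yes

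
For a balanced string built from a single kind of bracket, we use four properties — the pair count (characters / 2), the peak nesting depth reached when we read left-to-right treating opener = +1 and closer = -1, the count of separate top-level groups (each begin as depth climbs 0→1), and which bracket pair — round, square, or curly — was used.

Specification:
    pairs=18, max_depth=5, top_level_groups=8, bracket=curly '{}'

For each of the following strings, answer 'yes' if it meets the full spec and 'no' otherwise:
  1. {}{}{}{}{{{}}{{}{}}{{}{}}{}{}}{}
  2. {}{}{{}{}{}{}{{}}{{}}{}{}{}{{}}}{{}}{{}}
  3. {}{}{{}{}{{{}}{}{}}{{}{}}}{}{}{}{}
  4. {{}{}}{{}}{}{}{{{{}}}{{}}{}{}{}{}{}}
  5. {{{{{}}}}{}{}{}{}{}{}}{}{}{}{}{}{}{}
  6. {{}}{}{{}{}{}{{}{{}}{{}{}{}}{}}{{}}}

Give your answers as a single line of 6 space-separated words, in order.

Answer: no no no no yes no

Derivation:
String 1 '{}{}{}{}{{{}}{{}{}}{{}{}}{}{}}{}': depth seq [1 0 1 0 1 0 1 0 1 2 3 2 1 2 3 2 3 2 1 2 3 2 3 2 1 2 1 2 1 0 1 0]
  -> pairs=16 depth=3 groups=6 -> no
String 2 '{}{}{{}{}{}{}{{}}{{}}{}{}{}{{}}}{{}}{{}}': depth seq [1 0 1 0 1 2 1 2 1 2 1 2 1 2 3 2 1 2 3 2 1 2 1 2 1 2 1 2 3 2 1 0 1 2 1 0 1 2 1 0]
  -> pairs=20 depth=3 groups=5 -> no
String 3 '{}{}{{}{}{{{}}{}{}}{{}{}}}{}{}{}{}': depth seq [1 0 1 0 1 2 1 2 1 2 3 4 3 2 3 2 3 2 1 2 3 2 3 2 1 0 1 0 1 0 1 0 1 0]
  -> pairs=17 depth=4 groups=7 -> no
String 4 '{{}{}}{{}}{}{}{{{{}}}{{}}{}{}{}{}{}}': depth seq [1 2 1 2 1 0 1 2 1 0 1 0 1 0 1 2 3 4 3 2 1 2 3 2 1 2 1 2 1 2 1 2 1 2 1 0]
  -> pairs=18 depth=4 groups=5 -> no
String 5 '{{{{{}}}}{}{}{}{}{}{}}{}{}{}{}{}{}{}': depth seq [1 2 3 4 5 4 3 2 1 2 1 2 1 2 1 2 1 2 1 2 1 0 1 0 1 0 1 0 1 0 1 0 1 0 1 0]
  -> pairs=18 depth=5 groups=8 -> yes
String 6 '{{}}{}{{}{}{}{{}{{}}{{}{}{}}{}}{{}}}': depth seq [1 2 1 0 1 0 1 2 1 2 1 2 1 2 3 2 3 4 3 2 3 4 3 4 3 4 3 2 3 2 1 2 3 2 1 0]
  -> pairs=18 depth=4 groups=3 -> no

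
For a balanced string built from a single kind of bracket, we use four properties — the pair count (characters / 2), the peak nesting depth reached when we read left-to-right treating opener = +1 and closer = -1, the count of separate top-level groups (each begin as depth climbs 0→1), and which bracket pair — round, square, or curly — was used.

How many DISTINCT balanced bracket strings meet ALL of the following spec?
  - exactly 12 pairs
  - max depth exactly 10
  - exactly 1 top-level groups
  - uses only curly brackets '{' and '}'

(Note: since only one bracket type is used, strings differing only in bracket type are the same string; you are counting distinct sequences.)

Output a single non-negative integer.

Answer: 168

Derivation:
Spec: pairs=12 depth=10 groups=1
Count(depth <= 10) = 58766
Count(depth <= 9) = 58598
Count(depth == 10) = 58766 - 58598 = 168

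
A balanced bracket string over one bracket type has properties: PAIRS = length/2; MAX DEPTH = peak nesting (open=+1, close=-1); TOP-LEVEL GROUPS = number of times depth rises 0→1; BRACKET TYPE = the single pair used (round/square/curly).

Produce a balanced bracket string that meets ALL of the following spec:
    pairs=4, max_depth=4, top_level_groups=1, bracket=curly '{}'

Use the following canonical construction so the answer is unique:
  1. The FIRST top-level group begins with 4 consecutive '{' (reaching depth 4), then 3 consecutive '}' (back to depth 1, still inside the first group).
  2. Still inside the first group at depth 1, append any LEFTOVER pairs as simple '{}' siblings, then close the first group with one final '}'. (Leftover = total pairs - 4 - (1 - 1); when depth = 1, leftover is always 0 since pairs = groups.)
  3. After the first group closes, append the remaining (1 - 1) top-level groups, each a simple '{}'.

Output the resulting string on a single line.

Answer: {{{{}}}}

Derivation:
Spec: pairs=4 depth=4 groups=1
Leftover pairs = 4 - 4 - (1-1) = 0
First group: deep chain of depth 4 + 0 sibling pairs
Remaining 0 groups: simple '{}' each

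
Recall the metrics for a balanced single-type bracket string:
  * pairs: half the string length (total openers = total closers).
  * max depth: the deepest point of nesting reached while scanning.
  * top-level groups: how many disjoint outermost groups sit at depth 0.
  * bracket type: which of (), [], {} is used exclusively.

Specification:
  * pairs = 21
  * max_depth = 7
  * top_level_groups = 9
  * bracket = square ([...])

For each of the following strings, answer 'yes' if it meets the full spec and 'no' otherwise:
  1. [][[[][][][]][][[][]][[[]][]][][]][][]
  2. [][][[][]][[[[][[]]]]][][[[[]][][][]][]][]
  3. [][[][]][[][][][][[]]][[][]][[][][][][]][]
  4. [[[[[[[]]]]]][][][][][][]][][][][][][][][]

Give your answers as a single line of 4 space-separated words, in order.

Answer: no no no yes

Derivation:
String 1 '[][[[][][][]][][[][]][[[]][]][][]][][]': depth seq [1 0 1 2 3 2 3 2 3 2 3 2 1 2 1 2 3 2 3 2 1 2 3 4 3 2 3 2 1 2 1 2 1 0 1 0 1 0]
  -> pairs=19 depth=4 groups=4 -> no
String 2 '[][][[][]][[[[][[]]]]][][[[[]][][][]][]][]': depth seq [1 0 1 0 1 2 1 2 1 0 1 2 3 4 3 4 5 4 3 2 1 0 1 0 1 2 3 4 3 2 3 2 3 2 3 2 1 2 1 0 1 0]
  -> pairs=21 depth=5 groups=7 -> no
String 3 '[][[][]][[][][][][[]]][[][]][[][][][][]][]': depth seq [1 0 1 2 1 2 1 0 1 2 1 2 1 2 1 2 1 2 3 2 1 0 1 2 1 2 1 0 1 2 1 2 1 2 1 2 1 2 1 0 1 0]
  -> pairs=21 depth=3 groups=6 -> no
String 4 '[[[[[[[]]]]]][][][][][][]][][][][][][][][]': depth seq [1 2 3 4 5 6 7 6 5 4 3 2 1 2 1 2 1 2 1 2 1 2 1 2 1 0 1 0 1 0 1 0 1 0 1 0 1 0 1 0 1 0]
  -> pairs=21 depth=7 groups=9 -> yes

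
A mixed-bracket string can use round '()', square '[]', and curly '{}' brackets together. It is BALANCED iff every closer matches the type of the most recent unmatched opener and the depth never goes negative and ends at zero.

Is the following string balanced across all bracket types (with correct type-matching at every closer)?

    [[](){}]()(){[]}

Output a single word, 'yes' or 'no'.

pos 0: push '['; stack = [
pos 1: push '['; stack = [[
pos 2: ']' matches '['; pop; stack = [
pos 3: push '('; stack = [(
pos 4: ')' matches '('; pop; stack = [
pos 5: push '{'; stack = [{
pos 6: '}' matches '{'; pop; stack = [
pos 7: ']' matches '['; pop; stack = (empty)
pos 8: push '('; stack = (
pos 9: ')' matches '('; pop; stack = (empty)
pos 10: push '('; stack = (
pos 11: ')' matches '('; pop; stack = (empty)
pos 12: push '{'; stack = {
pos 13: push '['; stack = {[
pos 14: ']' matches '['; pop; stack = {
pos 15: '}' matches '{'; pop; stack = (empty)
end: stack empty → VALID
Verdict: properly nested → yes

Answer: yes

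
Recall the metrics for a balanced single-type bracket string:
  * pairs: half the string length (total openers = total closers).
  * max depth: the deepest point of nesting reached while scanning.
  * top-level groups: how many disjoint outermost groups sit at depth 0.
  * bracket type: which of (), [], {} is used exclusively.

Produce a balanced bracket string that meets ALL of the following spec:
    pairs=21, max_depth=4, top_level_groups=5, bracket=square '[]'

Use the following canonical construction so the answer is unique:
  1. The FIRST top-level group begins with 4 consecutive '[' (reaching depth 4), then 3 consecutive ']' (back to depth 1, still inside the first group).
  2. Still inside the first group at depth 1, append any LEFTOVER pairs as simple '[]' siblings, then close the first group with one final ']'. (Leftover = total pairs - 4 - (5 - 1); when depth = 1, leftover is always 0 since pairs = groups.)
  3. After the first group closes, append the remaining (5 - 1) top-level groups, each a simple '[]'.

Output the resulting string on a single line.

Spec: pairs=21 depth=4 groups=5
Leftover pairs = 21 - 4 - (5-1) = 13
First group: deep chain of depth 4 + 13 sibling pairs
Remaining 4 groups: simple '[]' each

Answer: [[[[]]][][][][][][][][][][][][][]][][][][]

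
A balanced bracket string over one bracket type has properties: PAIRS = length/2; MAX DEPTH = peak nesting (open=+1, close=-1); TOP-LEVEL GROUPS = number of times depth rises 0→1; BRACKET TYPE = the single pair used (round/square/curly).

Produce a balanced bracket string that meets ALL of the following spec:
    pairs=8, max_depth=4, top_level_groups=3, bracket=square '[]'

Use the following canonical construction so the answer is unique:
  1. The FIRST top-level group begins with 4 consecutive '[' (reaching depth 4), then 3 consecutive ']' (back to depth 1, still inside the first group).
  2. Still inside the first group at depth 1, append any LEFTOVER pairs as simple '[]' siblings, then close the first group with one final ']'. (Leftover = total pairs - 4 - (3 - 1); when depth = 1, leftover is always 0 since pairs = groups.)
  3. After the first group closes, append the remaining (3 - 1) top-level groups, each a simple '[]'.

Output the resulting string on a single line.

Answer: [[[[]]][][]][][]

Derivation:
Spec: pairs=8 depth=4 groups=3
Leftover pairs = 8 - 4 - (3-1) = 2
First group: deep chain of depth 4 + 2 sibling pairs
Remaining 2 groups: simple '[]' each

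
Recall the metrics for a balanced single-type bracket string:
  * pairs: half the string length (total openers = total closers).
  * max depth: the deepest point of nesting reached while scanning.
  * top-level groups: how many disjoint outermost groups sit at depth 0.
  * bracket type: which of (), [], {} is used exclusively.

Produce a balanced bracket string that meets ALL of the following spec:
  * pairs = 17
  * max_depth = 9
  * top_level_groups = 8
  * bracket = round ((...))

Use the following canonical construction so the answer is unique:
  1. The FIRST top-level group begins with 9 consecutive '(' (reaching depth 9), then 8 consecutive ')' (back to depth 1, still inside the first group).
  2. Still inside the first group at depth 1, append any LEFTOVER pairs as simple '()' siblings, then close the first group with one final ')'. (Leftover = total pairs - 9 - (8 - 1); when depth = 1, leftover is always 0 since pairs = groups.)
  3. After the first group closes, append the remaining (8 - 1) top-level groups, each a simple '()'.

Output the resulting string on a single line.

Answer: ((((((((())))))))())()()()()()()()

Derivation:
Spec: pairs=17 depth=9 groups=8
Leftover pairs = 17 - 9 - (8-1) = 1
First group: deep chain of depth 9 + 1 sibling pairs
Remaining 7 groups: simple '()' each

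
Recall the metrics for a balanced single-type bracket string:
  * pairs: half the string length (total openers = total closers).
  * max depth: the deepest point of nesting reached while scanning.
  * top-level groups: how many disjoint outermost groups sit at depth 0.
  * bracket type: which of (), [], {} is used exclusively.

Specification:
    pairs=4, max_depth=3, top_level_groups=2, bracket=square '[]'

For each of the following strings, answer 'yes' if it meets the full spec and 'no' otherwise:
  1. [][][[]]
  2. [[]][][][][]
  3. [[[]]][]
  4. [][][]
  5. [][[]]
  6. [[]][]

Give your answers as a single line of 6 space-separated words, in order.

Answer: no no yes no no no

Derivation:
String 1 '[][][[]]': depth seq [1 0 1 0 1 2 1 0]
  -> pairs=4 depth=2 groups=3 -> no
String 2 '[[]][][][][]': depth seq [1 2 1 0 1 0 1 0 1 0 1 0]
  -> pairs=6 depth=2 groups=5 -> no
String 3 '[[[]]][]': depth seq [1 2 3 2 1 0 1 0]
  -> pairs=4 depth=3 groups=2 -> yes
String 4 '[][][]': depth seq [1 0 1 0 1 0]
  -> pairs=3 depth=1 groups=3 -> no
String 5 '[][[]]': depth seq [1 0 1 2 1 0]
  -> pairs=3 depth=2 groups=2 -> no
String 6 '[[]][]': depth seq [1 2 1 0 1 0]
  -> pairs=3 depth=2 groups=2 -> no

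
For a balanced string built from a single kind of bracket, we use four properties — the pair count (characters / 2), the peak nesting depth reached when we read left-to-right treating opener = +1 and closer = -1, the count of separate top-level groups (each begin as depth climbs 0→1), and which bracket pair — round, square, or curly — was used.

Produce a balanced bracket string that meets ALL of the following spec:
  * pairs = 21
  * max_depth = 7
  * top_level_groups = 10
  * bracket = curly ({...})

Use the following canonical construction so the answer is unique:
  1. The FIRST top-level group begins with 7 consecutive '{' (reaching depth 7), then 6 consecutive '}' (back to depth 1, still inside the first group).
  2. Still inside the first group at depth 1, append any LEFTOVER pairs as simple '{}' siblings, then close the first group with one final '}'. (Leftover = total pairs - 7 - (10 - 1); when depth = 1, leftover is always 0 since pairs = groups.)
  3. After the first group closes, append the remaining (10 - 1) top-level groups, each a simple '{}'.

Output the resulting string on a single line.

Answer: {{{{{{{}}}}}}{}{}{}{}{}}{}{}{}{}{}{}{}{}{}

Derivation:
Spec: pairs=21 depth=7 groups=10
Leftover pairs = 21 - 7 - (10-1) = 5
First group: deep chain of depth 7 + 5 sibling pairs
Remaining 9 groups: simple '{}' each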